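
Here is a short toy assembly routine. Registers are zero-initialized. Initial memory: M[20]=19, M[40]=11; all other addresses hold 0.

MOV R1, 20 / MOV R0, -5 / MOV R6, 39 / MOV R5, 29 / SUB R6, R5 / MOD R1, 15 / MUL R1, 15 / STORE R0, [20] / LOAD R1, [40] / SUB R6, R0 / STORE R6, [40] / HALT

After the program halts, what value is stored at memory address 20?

after MOV R1, 20: R1=20
after MOV R0, -5: R0=-5
after MOV R6, 39: R6=39
after MOV R5, 29: R5=29
after SUB R6, R5: R6=39-29=10
after MOD R1, 15: R1=20%15=5
after MUL R1, 15: R1=5*15=75
STORE R0, [20] → M[20]=-5
after LOAD R1, [40]: R1=M[40]=11
after SUB R6, R0: R6=10-(-5)=15
STORE R6, [40] → M[40]=15
halt.

-5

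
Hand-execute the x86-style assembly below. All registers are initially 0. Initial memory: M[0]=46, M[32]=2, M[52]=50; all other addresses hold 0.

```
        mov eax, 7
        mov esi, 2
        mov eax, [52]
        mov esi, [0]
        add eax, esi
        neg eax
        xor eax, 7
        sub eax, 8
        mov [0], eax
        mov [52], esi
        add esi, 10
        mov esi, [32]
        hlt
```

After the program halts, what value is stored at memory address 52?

46

mov eax, 7 → eax=7
mov esi, 2 → esi=2
mov eax, [52] → eax=M[52]=50
mov esi, [0] → esi=M[0]=46
add eax, esi → eax=50+46=96
neg eax → eax=-(96)=-96
xor eax, 7 → eax=(-96)^7=-89
sub eax, 8 → eax=(-89)-8=-97
mov [0], eax → M[0]=-97
mov [52], esi → M[52]=46
add esi, 10 → esi=46+10=56
mov esi, [32] → esi=M[32]=2
halt.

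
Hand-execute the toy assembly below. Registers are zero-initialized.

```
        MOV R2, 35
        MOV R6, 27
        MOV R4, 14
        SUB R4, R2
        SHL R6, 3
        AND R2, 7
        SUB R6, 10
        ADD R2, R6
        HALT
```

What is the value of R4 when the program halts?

-21

after MOV R2, 35: R2=35
after MOV R6, 27: R6=27
after MOV R4, 14: R4=14
after SUB R4, R2: R4=14-35=-21
after SHL R6, 3: R6=27<<3=216
after AND R2, 7: R2=35&7=3
after SUB R6, 10: R6=216-10=206
after ADD R2, R6: R2=3+206=209
halt.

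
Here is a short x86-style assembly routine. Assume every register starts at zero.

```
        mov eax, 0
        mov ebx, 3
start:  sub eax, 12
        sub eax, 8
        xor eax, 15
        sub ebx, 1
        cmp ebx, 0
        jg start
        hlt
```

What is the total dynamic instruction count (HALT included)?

21

after mov eax, 0: eax=0
after mov ebx, 3: ebx=3
after sub eax, 12: eax=0-12=-12
after sub eax, 8: eax=(-12)-8=-20
after xor eax, 15: eax=(-20)^15=-29
after sub ebx, 1: ebx=3-1=2
cmp ebx, 0  (cmp 2,0)
jg start: taken
after sub eax, 12: eax=(-29)-12=-41
after sub eax, 8: eax=(-41)-8=-49
after xor eax, 15: eax=(-49)^15=-64
after sub ebx, 1: ebx=2-1=1
cmp ebx, 0  (cmp 1,0)
jg start: taken
after sub eax, 12: eax=(-64)-12=-76
after sub eax, 8: eax=(-76)-8=-84
after xor eax, 15: eax=(-84)^15=-93
after sub ebx, 1: ebx=1-1=0
cmp ebx, 0  (cmp 0,0)
jg start: not taken
halt.
Total executed instructions: 21.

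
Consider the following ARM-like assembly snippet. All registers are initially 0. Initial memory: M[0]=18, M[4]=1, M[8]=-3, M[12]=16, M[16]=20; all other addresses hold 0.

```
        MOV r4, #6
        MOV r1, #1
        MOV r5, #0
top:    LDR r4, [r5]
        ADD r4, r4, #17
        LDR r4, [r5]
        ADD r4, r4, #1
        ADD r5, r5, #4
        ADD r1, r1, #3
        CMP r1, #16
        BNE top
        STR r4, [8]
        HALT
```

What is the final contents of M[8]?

21

MOV r4, #6 → r4=6
MOV r1, #1 → r1=1
MOV r5, #0 → r5=0
LDR r4, [r5] → r4=M[0]=18
ADD r4, r4, #17 → r4=18+17=35
LDR r4, [r5] → r4=M[0]=18
ADD r4, r4, #1 → r4=18+1=19
ADD r5, r5, #4 → r5=0+4=4
ADD r1, r1, #3 → r1=1+3=4
CMP r1, #16  (cmp 4,16)
BNE top: taken
LDR r4, [r5] → r4=M[4]=1
ADD r4, r4, #17 → r4=1+17=18
LDR r4, [r5] → r4=M[4]=1
ADD r4, r4, #1 → r4=1+1=2
ADD r5, r5, #4 → r5=4+4=8
ADD r1, r1, #3 → r1=4+3=7
CMP r1, #16  (cmp 7,16)
BNE top: taken
LDR r4, [r5] → r4=M[8]=-3
ADD r4, r4, #17 → r4=(-3)+17=14
LDR r4, [r5] → r4=M[8]=-3
ADD r4, r4, #1 → r4=(-3)+1=-2
ADD r5, r5, #4 → r5=8+4=12
ADD r1, r1, #3 → r1=7+3=10
CMP r1, #16  (cmp 10,16)
BNE top: taken
LDR r4, [r5] → r4=M[12]=16
ADD r4, r4, #17 → r4=16+17=33
LDR r4, [r5] → r4=M[12]=16
ADD r4, r4, #1 → r4=16+1=17
ADD r5, r5, #4 → r5=12+4=16
ADD r1, r1, #3 → r1=10+3=13
CMP r1, #16  (cmp 13,16)
BNE top: taken
LDR r4, [r5] → r4=M[16]=20
ADD r4, r4, #17 → r4=20+17=37
LDR r4, [r5] → r4=M[16]=20
ADD r4, r4, #1 → r4=20+1=21
ADD r5, r5, #4 → r5=16+4=20
ADD r1, r1, #3 → r1=13+3=16
CMP r1, #16  (cmp 16,16)
BNE top: not taken
STR r4, [8] → M[8]=21
halt.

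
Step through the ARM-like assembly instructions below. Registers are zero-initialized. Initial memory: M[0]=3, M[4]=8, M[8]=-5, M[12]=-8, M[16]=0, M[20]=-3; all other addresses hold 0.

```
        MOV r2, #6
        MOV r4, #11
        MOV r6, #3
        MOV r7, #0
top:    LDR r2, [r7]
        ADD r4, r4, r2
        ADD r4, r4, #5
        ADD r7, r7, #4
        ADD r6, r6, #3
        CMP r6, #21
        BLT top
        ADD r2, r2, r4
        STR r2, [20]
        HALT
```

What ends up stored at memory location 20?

MOV r2, #6 → r2=6
MOV r4, #11 → r4=11
MOV r6, #3 → r6=3
MOV r7, #0 → r7=0
LDR r2, [r7] → r2=M[0]=3
ADD r4, r4, r2 → r4=11+3=14
ADD r4, r4, #5 → r4=14+5=19
ADD r7, r7, #4 → r7=0+4=4
ADD r6, r6, #3 → r6=3+3=6
CMP r6, #21  (cmp 6,21)
BLT top: taken
LDR r2, [r7] → r2=M[4]=8
ADD r4, r4, r2 → r4=19+8=27
ADD r4, r4, #5 → r4=27+5=32
ADD r7, r7, #4 → r7=4+4=8
ADD r6, r6, #3 → r6=6+3=9
CMP r6, #21  (cmp 9,21)
BLT top: taken
LDR r2, [r7] → r2=M[8]=-5
ADD r4, r4, r2 → r4=32+(-5)=27
ADD r4, r4, #5 → r4=27+5=32
ADD r7, r7, #4 → r7=8+4=12
ADD r6, r6, #3 → r6=9+3=12
CMP r6, #21  (cmp 12,21)
BLT top: taken
LDR r2, [r7] → r2=M[12]=-8
ADD r4, r4, r2 → r4=32+(-8)=24
ADD r4, r4, #5 → r4=24+5=29
ADD r7, r7, #4 → r7=12+4=16
ADD r6, r6, #3 → r6=12+3=15
CMP r6, #21  (cmp 15,21)
BLT top: taken
LDR r2, [r7] → r2=M[16]=0
ADD r4, r4, r2 → r4=29+0=29
ADD r4, r4, #5 → r4=29+5=34
ADD r7, r7, #4 → r7=16+4=20
ADD r6, r6, #3 → r6=15+3=18
CMP r6, #21  (cmp 18,21)
BLT top: taken
LDR r2, [r7] → r2=M[20]=-3
ADD r4, r4, r2 → r4=34+(-3)=31
ADD r4, r4, #5 → r4=31+5=36
ADD r7, r7, #4 → r7=20+4=24
ADD r6, r6, #3 → r6=18+3=21
CMP r6, #21  (cmp 21,21)
BLT top: not taken
ADD r2, r2, r4 → r2=(-3)+36=33
STR r2, [20] → M[20]=33
halt.

33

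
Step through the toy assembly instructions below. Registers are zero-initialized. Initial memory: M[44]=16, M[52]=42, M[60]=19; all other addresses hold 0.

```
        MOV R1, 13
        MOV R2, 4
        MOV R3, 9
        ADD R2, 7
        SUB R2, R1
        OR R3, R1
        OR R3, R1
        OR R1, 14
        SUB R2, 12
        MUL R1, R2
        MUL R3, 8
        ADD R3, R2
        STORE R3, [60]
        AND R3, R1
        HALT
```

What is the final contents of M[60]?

after MOV R1, 13: R1=13
after MOV R2, 4: R2=4
after MOV R3, 9: R3=9
after ADD R2, 7: R2=4+7=11
after SUB R2, R1: R2=11-13=-2
after OR R3, R1: R3=9|13=13
after OR R3, R1: R3=13|13=13
after OR R1, 14: R1=13|14=15
after SUB R2, 12: R2=(-2)-12=-14
after MUL R1, R2: R1=15*(-14)=-210
after MUL R3, 8: R3=13*8=104
after ADD R3, R2: R3=104+(-14)=90
STORE R3, [60] → M[60]=90
after AND R3, R1: R3=90&(-210)=10
halt.

90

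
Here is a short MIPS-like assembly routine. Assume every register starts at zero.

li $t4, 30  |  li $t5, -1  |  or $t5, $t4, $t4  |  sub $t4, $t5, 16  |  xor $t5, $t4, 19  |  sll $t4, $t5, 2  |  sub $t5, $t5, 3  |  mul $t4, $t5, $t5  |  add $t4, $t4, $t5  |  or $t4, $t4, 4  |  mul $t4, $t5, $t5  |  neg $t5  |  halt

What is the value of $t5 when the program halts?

after li $t4, 30: $t4=30
after li $t5, -1: $t5=-1
after or $t5, $t4, $t4: $t5=30|30=30
after sub $t4, $t5, 16: $t4=30-16=14
after xor $t5, $t4, 19: $t5=14^19=29
after sll $t4, $t5, 2: $t4=29<<2=116
after sub $t5, $t5, 3: $t5=29-3=26
after mul $t4, $t5, $t5: $t4=26*26=676
after add $t4, $t4, $t5: $t4=676+26=702
after or $t4, $t4, 4: $t4=702|4=702
after mul $t4, $t5, $t5: $t4=26*26=676
after neg $t5: $t5=-(26)=-26
halt.

-26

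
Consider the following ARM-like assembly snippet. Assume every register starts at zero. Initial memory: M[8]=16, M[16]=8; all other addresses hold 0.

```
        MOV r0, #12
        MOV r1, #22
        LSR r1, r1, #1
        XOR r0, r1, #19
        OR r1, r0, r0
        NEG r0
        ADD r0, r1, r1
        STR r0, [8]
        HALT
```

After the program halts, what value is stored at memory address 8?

MOV r0, #12 → r0=12
MOV r1, #22 → r1=22
LSR r1, r1, #1 → r1=22>>1=11
XOR r0, r1, #19 → r0=11^19=24
OR r1, r0, r0 → r1=24|24=24
NEG r0 → r0=-(24)=-24
ADD r0, r1, r1 → r0=24+24=48
STR r0, [8] → M[8]=48
halt.

48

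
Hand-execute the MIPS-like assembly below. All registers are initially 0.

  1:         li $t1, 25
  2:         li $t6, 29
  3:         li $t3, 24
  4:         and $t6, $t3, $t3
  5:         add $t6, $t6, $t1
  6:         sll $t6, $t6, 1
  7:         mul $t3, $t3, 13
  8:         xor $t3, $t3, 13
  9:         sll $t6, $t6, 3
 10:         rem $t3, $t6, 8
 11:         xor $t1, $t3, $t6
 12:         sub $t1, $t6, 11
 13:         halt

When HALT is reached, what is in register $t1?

li $t1, 25 → $t1=25
li $t6, 29 → $t6=29
li $t3, 24 → $t3=24
and $t6, $t3, $t3 → $t6=24&24=24
add $t6, $t6, $t1 → $t6=24+25=49
sll $t6, $t6, 1 → $t6=49<<1=98
mul $t3, $t3, 13 → $t3=24*13=312
xor $t3, $t3, 13 → $t3=312^13=309
sll $t6, $t6, 3 → $t6=98<<3=784
rem $t3, $t6, 8 → $t3=784%8=0
xor $t1, $t3, $t6 → $t1=0^784=784
sub $t1, $t6, 11 → $t1=784-11=773
halt.

773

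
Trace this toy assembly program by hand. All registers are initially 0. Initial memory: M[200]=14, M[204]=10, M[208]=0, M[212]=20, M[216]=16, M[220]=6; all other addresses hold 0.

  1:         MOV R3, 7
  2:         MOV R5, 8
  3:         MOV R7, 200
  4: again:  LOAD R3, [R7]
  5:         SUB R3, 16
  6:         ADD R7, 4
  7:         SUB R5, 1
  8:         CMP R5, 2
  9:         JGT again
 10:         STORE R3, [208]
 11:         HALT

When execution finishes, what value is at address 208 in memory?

-10

MOV R3, 7 → R3=7
MOV R5, 8 → R5=8
MOV R7, 200 → R7=200
LOAD R3, [R7] → R3=M[200]=14
SUB R3, 16 → R3=14-16=-2
ADD R7, 4 → R7=200+4=204
SUB R5, 1 → R5=8-1=7
CMP R5, 2  (cmp 7,2)
JGT again: taken
LOAD R3, [R7] → R3=M[204]=10
SUB R3, 16 → R3=10-16=-6
ADD R7, 4 → R7=204+4=208
SUB R5, 1 → R5=7-1=6
CMP R5, 2  (cmp 6,2)
JGT again: taken
LOAD R3, [R7] → R3=M[208]=0
SUB R3, 16 → R3=0-16=-16
ADD R7, 4 → R7=208+4=212
SUB R5, 1 → R5=6-1=5
CMP R5, 2  (cmp 5,2)
JGT again: taken
LOAD R3, [R7] → R3=M[212]=20
SUB R3, 16 → R3=20-16=4
ADD R7, 4 → R7=212+4=216
SUB R5, 1 → R5=5-1=4
CMP R5, 2  (cmp 4,2)
JGT again: taken
LOAD R3, [R7] → R3=M[216]=16
SUB R3, 16 → R3=16-16=0
ADD R7, 4 → R7=216+4=220
SUB R5, 1 → R5=4-1=3
CMP R5, 2  (cmp 3,2)
JGT again: taken
LOAD R3, [R7] → R3=M[220]=6
SUB R3, 16 → R3=6-16=-10
ADD R7, 4 → R7=220+4=224
SUB R5, 1 → R5=3-1=2
CMP R5, 2  (cmp 2,2)
JGT again: not taken
STORE R3, [208] → M[208]=-10
halt.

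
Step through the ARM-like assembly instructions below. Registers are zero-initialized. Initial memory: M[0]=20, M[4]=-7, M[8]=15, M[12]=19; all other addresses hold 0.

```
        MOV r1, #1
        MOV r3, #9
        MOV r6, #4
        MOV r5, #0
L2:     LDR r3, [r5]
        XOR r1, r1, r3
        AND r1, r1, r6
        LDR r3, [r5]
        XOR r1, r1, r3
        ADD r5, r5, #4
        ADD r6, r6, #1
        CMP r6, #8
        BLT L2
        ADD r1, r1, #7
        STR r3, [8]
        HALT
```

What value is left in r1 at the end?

after MOV r1, #1: r1=1
after MOV r3, #9: r3=9
after MOV r6, #4: r6=4
after MOV r5, #0: r5=0
after LDR r3, [r5]: r3=M[0]=20
after XOR r1, r1, r3: r1=1^20=21
after AND r1, r1, r6: r1=21&4=4
after LDR r3, [r5]: r3=M[0]=20
after XOR r1, r1, r3: r1=4^20=16
after ADD r5, r5, #4: r5=0+4=4
after ADD r6, r6, #1: r6=4+1=5
CMP r6, #8  (cmp 5,8)
BLT L2: taken
after LDR r3, [r5]: r3=M[4]=-7
after XOR r1, r1, r3: r1=16^(-7)=-23
after AND r1, r1, r6: r1=(-23)&5=1
after LDR r3, [r5]: r3=M[4]=-7
after XOR r1, r1, r3: r1=1^(-7)=-8
after ADD r5, r5, #4: r5=4+4=8
after ADD r6, r6, #1: r6=5+1=6
CMP r6, #8  (cmp 6,8)
BLT L2: taken
after LDR r3, [r5]: r3=M[8]=15
after XOR r1, r1, r3: r1=(-8)^15=-9
after AND r1, r1, r6: r1=(-9)&6=6
after LDR r3, [r5]: r3=M[8]=15
after XOR r1, r1, r3: r1=6^15=9
after ADD r5, r5, #4: r5=8+4=12
after ADD r6, r6, #1: r6=6+1=7
CMP r6, #8  (cmp 7,8)
BLT L2: taken
after LDR r3, [r5]: r3=M[12]=19
after XOR r1, r1, r3: r1=9^19=26
after AND r1, r1, r6: r1=26&7=2
after LDR r3, [r5]: r3=M[12]=19
after XOR r1, r1, r3: r1=2^19=17
after ADD r5, r5, #4: r5=12+4=16
after ADD r6, r6, #1: r6=7+1=8
CMP r6, #8  (cmp 8,8)
BLT L2: not taken
after ADD r1, r1, #7: r1=17+7=24
STR r3, [8] → M[8]=19
halt.

24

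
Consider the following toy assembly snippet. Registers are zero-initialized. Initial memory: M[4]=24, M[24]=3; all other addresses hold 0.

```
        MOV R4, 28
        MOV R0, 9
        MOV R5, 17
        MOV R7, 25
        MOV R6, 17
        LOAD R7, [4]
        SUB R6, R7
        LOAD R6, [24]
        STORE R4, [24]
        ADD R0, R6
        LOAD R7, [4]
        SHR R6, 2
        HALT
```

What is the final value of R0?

12

after MOV R4, 28: R4=28
after MOV R0, 9: R0=9
after MOV R5, 17: R5=17
after MOV R7, 25: R7=25
after MOV R6, 17: R6=17
after LOAD R7, [4]: R7=M[4]=24
after SUB R6, R7: R6=17-24=-7
after LOAD R6, [24]: R6=M[24]=3
STORE R4, [24] → M[24]=28
after ADD R0, R6: R0=9+3=12
after LOAD R7, [4]: R7=M[4]=24
after SHR R6, 2: R6=3>>2=0
halt.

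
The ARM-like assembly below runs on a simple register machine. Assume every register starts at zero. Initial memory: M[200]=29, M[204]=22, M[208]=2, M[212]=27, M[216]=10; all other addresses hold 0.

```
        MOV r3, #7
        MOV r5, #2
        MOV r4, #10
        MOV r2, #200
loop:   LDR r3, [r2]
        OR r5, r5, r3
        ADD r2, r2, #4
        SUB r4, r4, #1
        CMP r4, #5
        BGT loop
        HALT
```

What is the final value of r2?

220

after MOV r3, #7: r3=7
after MOV r5, #2: r5=2
after MOV r4, #10: r4=10
after MOV r2, #200: r2=200
after LDR r3, [r2]: r3=M[200]=29
after OR r5, r5, r3: r5=2|29=31
after ADD r2, r2, #4: r2=200+4=204
after SUB r4, r4, #1: r4=10-1=9
CMP r4, #5  (cmp 9,5)
BGT loop: taken
after LDR r3, [r2]: r3=M[204]=22
after OR r5, r5, r3: r5=31|22=31
after ADD r2, r2, #4: r2=204+4=208
after SUB r4, r4, #1: r4=9-1=8
CMP r4, #5  (cmp 8,5)
BGT loop: taken
after LDR r3, [r2]: r3=M[208]=2
after OR r5, r5, r3: r5=31|2=31
after ADD r2, r2, #4: r2=208+4=212
after SUB r4, r4, #1: r4=8-1=7
CMP r4, #5  (cmp 7,5)
BGT loop: taken
after LDR r3, [r2]: r3=M[212]=27
after OR r5, r5, r3: r5=31|27=31
after ADD r2, r2, #4: r2=212+4=216
after SUB r4, r4, #1: r4=7-1=6
CMP r4, #5  (cmp 6,5)
BGT loop: taken
after LDR r3, [r2]: r3=M[216]=10
after OR r5, r5, r3: r5=31|10=31
after ADD r2, r2, #4: r2=216+4=220
after SUB r4, r4, #1: r4=6-1=5
CMP r4, #5  (cmp 5,5)
BGT loop: not taken
halt.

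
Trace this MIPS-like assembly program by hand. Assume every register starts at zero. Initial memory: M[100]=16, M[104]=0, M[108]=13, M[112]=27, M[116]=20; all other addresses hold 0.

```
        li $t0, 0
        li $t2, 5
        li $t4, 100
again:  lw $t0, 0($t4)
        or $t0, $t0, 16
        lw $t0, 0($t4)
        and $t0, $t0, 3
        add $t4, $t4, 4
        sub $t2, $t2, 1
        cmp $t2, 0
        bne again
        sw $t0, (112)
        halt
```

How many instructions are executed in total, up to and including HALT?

after li $t0, 0: $t0=0
after li $t2, 5: $t2=5
after li $t4, 100: $t4=100
after lw $t0, 0($t4): $t0=M[100]=16
after or $t0, $t0, 16: $t0=16|16=16
after lw $t0, 0($t4): $t0=M[100]=16
after and $t0, $t0, 3: $t0=16&3=0
after add $t4, $t4, 4: $t4=100+4=104
after sub $t2, $t2, 1: $t2=5-1=4
cmp $t2, 0  (cmp 4,0)
bne again: taken
after lw $t0, 0($t4): $t0=M[104]=0
after or $t0, $t0, 16: $t0=0|16=16
after lw $t0, 0($t4): $t0=M[104]=0
after and $t0, $t0, 3: $t0=0&3=0
after add $t4, $t4, 4: $t4=104+4=108
after sub $t2, $t2, 1: $t2=4-1=3
cmp $t2, 0  (cmp 3,0)
bne again: taken
after lw $t0, 0($t4): $t0=M[108]=13
after or $t0, $t0, 16: $t0=13|16=29
after lw $t0, 0($t4): $t0=M[108]=13
after and $t0, $t0, 3: $t0=13&3=1
after add $t4, $t4, 4: $t4=108+4=112
after sub $t2, $t2, 1: $t2=3-1=2
cmp $t2, 0  (cmp 2,0)
bne again: taken
after lw $t0, 0($t4): $t0=M[112]=27
after or $t0, $t0, 16: $t0=27|16=27
after lw $t0, 0($t4): $t0=M[112]=27
after and $t0, $t0, 3: $t0=27&3=3
after add $t4, $t4, 4: $t4=112+4=116
after sub $t2, $t2, 1: $t2=2-1=1
cmp $t2, 0  (cmp 1,0)
bne again: taken
after lw $t0, 0($t4): $t0=M[116]=20
after or $t0, $t0, 16: $t0=20|16=20
after lw $t0, 0($t4): $t0=M[116]=20
after and $t0, $t0, 3: $t0=20&3=0
after add $t4, $t4, 4: $t4=116+4=120
after sub $t2, $t2, 1: $t2=1-1=0
cmp $t2, 0  (cmp 0,0)
bne again: not taken
sw $t0, (112) → M[112]=0
halt.
Total executed instructions: 45.

45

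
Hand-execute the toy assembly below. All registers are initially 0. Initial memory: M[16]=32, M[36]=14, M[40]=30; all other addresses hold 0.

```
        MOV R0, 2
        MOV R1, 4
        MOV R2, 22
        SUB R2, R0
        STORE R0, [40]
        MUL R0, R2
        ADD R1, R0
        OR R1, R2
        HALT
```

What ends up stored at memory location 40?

2

R0=2
R1=4
R2=22
R2=22-2=20
STORE R0, [40] → M[40]=2
R0=2*20=40
R1=4+40=44
R1=44|20=60
halt.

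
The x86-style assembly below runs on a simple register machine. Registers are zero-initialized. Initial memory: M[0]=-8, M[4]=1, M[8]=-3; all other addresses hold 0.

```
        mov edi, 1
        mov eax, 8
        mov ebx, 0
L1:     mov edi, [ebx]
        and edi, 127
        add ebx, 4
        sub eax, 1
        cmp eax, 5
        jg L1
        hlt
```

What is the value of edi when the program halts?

125

edi=1
eax=8
ebx=0
edi=M[0]=-8
edi=(-8)&127=120
ebx=0+4=4
eax=8-1=7
cmp eax, 5  (cmp 7,5)
jg L1: taken
edi=M[4]=1
edi=1&127=1
ebx=4+4=8
eax=7-1=6
cmp eax, 5  (cmp 6,5)
jg L1: taken
edi=M[8]=-3
edi=(-3)&127=125
ebx=8+4=12
eax=6-1=5
cmp eax, 5  (cmp 5,5)
jg L1: not taken
halt.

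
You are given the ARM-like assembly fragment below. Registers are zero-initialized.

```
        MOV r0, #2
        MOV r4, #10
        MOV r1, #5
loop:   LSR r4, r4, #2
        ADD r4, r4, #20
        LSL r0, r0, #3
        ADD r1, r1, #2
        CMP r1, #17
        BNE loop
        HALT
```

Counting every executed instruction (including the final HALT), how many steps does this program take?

40

after MOV r0, #2: r0=2
after MOV r4, #10: r4=10
after MOV r1, #5: r1=5
after LSR r4, r4, #2: r4=10>>2=2
after ADD r4, r4, #20: r4=2+20=22
after LSL r0, r0, #3: r0=2<<3=16
after ADD r1, r1, #2: r1=5+2=7
CMP r1, #17  (cmp 7,17)
BNE loop: taken
after LSR r4, r4, #2: r4=22>>2=5
after ADD r4, r4, #20: r4=5+20=25
after LSL r0, r0, #3: r0=16<<3=128
after ADD r1, r1, #2: r1=7+2=9
CMP r1, #17  (cmp 9,17)
BNE loop: taken
after LSR r4, r4, #2: r4=25>>2=6
after ADD r4, r4, #20: r4=6+20=26
after LSL r0, r0, #3: r0=128<<3=1024
after ADD r1, r1, #2: r1=9+2=11
CMP r1, #17  (cmp 11,17)
BNE loop: taken
after LSR r4, r4, #2: r4=26>>2=6
after ADD r4, r4, #20: r4=6+20=26
after LSL r0, r0, #3: r0=1024<<3=8192
after ADD r1, r1, #2: r1=11+2=13
CMP r1, #17  (cmp 13,17)
BNE loop: taken
after LSR r4, r4, #2: r4=26>>2=6
after ADD r4, r4, #20: r4=6+20=26
after LSL r0, r0, #3: r0=8192<<3=65536
after ADD r1, r1, #2: r1=13+2=15
CMP r1, #17  (cmp 15,17)
BNE loop: taken
after LSR r4, r4, #2: r4=26>>2=6
after ADD r4, r4, #20: r4=6+20=26
after LSL r0, r0, #3: r0=65536<<3=524288
after ADD r1, r1, #2: r1=15+2=17
CMP r1, #17  (cmp 17,17)
BNE loop: not taken
halt.
Total executed instructions: 40.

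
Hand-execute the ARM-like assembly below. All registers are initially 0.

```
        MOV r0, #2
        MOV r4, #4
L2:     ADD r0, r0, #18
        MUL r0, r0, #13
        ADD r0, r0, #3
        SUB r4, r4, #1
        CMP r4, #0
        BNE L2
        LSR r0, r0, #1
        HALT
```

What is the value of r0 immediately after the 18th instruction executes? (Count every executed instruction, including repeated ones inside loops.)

r0=2
r4=4
r0=2+18=20
r0=20*13=260
r0=260+3=263
r4=4-1=3
CMP r4, #0  (cmp 3,0)
BNE L2: taken
r0=263+18=281
r0=281*13=3653
r0=3653+3=3656
r4=3-1=2
CMP r4, #0  (cmp 2,0)
BNE L2: taken
r0=3656+18=3674
r0=3674*13=47762
r0=47762+3=47765
r4=2-1=1
After step 18: r0 = 47765.

47765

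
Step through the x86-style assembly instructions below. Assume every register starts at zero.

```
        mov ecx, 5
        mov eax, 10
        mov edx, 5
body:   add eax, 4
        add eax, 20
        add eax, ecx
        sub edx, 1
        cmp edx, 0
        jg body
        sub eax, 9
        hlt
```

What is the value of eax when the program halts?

after mov ecx, 5: ecx=5
after mov eax, 10: eax=10
after mov edx, 5: edx=5
after add eax, 4: eax=10+4=14
after add eax, 20: eax=14+20=34
after add eax, ecx: eax=34+5=39
after sub edx, 1: edx=5-1=4
cmp edx, 0  (cmp 4,0)
jg body: taken
after add eax, 4: eax=39+4=43
after add eax, 20: eax=43+20=63
after add eax, ecx: eax=63+5=68
after sub edx, 1: edx=4-1=3
cmp edx, 0  (cmp 3,0)
jg body: taken
after add eax, 4: eax=68+4=72
after add eax, 20: eax=72+20=92
after add eax, ecx: eax=92+5=97
after sub edx, 1: edx=3-1=2
cmp edx, 0  (cmp 2,0)
jg body: taken
after add eax, 4: eax=97+4=101
after add eax, 20: eax=101+20=121
after add eax, ecx: eax=121+5=126
after sub edx, 1: edx=2-1=1
cmp edx, 0  (cmp 1,0)
jg body: taken
after add eax, 4: eax=126+4=130
after add eax, 20: eax=130+20=150
after add eax, ecx: eax=150+5=155
after sub edx, 1: edx=1-1=0
cmp edx, 0  (cmp 0,0)
jg body: not taken
after sub eax, 9: eax=155-9=146
halt.

146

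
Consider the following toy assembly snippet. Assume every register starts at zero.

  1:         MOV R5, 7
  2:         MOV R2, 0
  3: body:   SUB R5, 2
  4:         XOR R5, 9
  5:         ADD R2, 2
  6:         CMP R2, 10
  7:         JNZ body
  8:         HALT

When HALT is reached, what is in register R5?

4

after MOV R5, 7: R5=7
after MOV R2, 0: R2=0
after SUB R5, 2: R5=7-2=5
after XOR R5, 9: R5=5^9=12
after ADD R2, 2: R2=0+2=2
CMP R2, 10  (cmp 2,10)
JNZ body: taken
after SUB R5, 2: R5=12-2=10
after XOR R5, 9: R5=10^9=3
after ADD R2, 2: R2=2+2=4
CMP R2, 10  (cmp 4,10)
JNZ body: taken
after SUB R5, 2: R5=3-2=1
after XOR R5, 9: R5=1^9=8
after ADD R2, 2: R2=4+2=6
CMP R2, 10  (cmp 6,10)
JNZ body: taken
after SUB R5, 2: R5=8-2=6
after XOR R5, 9: R5=6^9=15
after ADD R2, 2: R2=6+2=8
CMP R2, 10  (cmp 8,10)
JNZ body: taken
after SUB R5, 2: R5=15-2=13
after XOR R5, 9: R5=13^9=4
after ADD R2, 2: R2=8+2=10
CMP R2, 10  (cmp 10,10)
JNZ body: not taken
halt.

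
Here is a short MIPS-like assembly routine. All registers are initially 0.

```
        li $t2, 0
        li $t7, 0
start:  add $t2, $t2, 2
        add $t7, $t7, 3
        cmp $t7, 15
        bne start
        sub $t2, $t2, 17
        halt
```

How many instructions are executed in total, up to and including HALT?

$t2=0
$t7=0
$t2=0+2=2
$t7=0+3=3
cmp $t7, 15  (cmp 3,15)
bne start: taken
$t2=2+2=4
$t7=3+3=6
cmp $t7, 15  (cmp 6,15)
bne start: taken
$t2=4+2=6
$t7=6+3=9
cmp $t7, 15  (cmp 9,15)
bne start: taken
$t2=6+2=8
$t7=9+3=12
cmp $t7, 15  (cmp 12,15)
bne start: taken
$t2=8+2=10
$t7=12+3=15
cmp $t7, 15  (cmp 15,15)
bne start: not taken
$t2=10-17=-7
halt.
Total executed instructions: 24.

24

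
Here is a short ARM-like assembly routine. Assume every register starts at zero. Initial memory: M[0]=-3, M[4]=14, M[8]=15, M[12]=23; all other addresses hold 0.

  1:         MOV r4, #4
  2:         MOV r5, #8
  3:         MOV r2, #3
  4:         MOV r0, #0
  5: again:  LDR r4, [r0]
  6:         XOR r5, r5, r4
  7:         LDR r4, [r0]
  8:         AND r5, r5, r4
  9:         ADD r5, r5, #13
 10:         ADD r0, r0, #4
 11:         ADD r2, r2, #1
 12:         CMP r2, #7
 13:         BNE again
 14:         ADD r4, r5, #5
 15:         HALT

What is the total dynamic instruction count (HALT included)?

42

after MOV r4, #4: r4=4
after MOV r5, #8: r5=8
after MOV r2, #3: r2=3
after MOV r0, #0: r0=0
after LDR r4, [r0]: r4=M[0]=-3
after XOR r5, r5, r4: r5=8^(-3)=-11
after LDR r4, [r0]: r4=M[0]=-3
after AND r5, r5, r4: r5=(-11)&(-3)=-11
after ADD r5, r5, #13: r5=(-11)+13=2
after ADD r0, r0, #4: r0=0+4=4
after ADD r2, r2, #1: r2=3+1=4
CMP r2, #7  (cmp 4,7)
BNE again: taken
after LDR r4, [r0]: r4=M[4]=14
after XOR r5, r5, r4: r5=2^14=12
after LDR r4, [r0]: r4=M[4]=14
after AND r5, r5, r4: r5=12&14=12
after ADD r5, r5, #13: r5=12+13=25
after ADD r0, r0, #4: r0=4+4=8
after ADD r2, r2, #1: r2=4+1=5
CMP r2, #7  (cmp 5,7)
BNE again: taken
after LDR r4, [r0]: r4=M[8]=15
after XOR r5, r5, r4: r5=25^15=22
after LDR r4, [r0]: r4=M[8]=15
after AND r5, r5, r4: r5=22&15=6
after ADD r5, r5, #13: r5=6+13=19
after ADD r0, r0, #4: r0=8+4=12
after ADD r2, r2, #1: r2=5+1=6
CMP r2, #7  (cmp 6,7)
BNE again: taken
after LDR r4, [r0]: r4=M[12]=23
after XOR r5, r5, r4: r5=19^23=4
after LDR r4, [r0]: r4=M[12]=23
after AND r5, r5, r4: r5=4&23=4
after ADD r5, r5, #13: r5=4+13=17
after ADD r0, r0, #4: r0=12+4=16
after ADD r2, r2, #1: r2=6+1=7
CMP r2, #7  (cmp 7,7)
BNE again: not taken
after ADD r4, r5, #5: r4=17+5=22
halt.
Total executed instructions: 42.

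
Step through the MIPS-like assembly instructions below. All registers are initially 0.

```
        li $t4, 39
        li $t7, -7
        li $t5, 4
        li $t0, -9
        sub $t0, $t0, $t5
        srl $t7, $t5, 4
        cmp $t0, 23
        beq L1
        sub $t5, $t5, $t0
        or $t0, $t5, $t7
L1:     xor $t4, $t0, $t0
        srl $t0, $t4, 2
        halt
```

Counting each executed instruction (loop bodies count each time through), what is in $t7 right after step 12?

li $t4, 39 → $t4=39
li $t7, -7 → $t7=-7
li $t5, 4 → $t5=4
li $t0, -9 → $t0=-9
sub $t0, $t0, $t5 → $t0=(-9)-4=-13
srl $t7, $t5, 4 → $t7=4>>4=0
cmp $t0, 23  (cmp -13,23)
beq L1: not taken
sub $t5, $t5, $t0 → $t5=4-(-13)=17
or $t0, $t5, $t7 → $t0=17|0=17
xor $t4, $t0, $t0 → $t4=17^17=0
srl $t0, $t4, 2 → $t0=0>>2=0
After step 12: $t7 = 0.

0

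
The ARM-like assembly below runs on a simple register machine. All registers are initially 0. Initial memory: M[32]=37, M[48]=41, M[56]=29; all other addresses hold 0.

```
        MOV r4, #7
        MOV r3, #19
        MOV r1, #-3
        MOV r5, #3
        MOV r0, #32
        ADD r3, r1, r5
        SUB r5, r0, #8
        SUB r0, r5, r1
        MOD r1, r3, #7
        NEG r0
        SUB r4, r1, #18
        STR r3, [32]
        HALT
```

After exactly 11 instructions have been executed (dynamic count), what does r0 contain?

after MOV r4, #7: r4=7
after MOV r3, #19: r3=19
after MOV r1, #-3: r1=-3
after MOV r5, #3: r5=3
after MOV r0, #32: r0=32
after ADD r3, r1, r5: r3=(-3)+3=0
after SUB r5, r0, #8: r5=32-8=24
after SUB r0, r5, r1: r0=24-(-3)=27
after MOD r1, r3, #7: r1=0%7=0
after NEG r0: r0=-(27)=-27
after SUB r4, r1, #18: r4=0-18=-18
After step 11: r0 = -27.

-27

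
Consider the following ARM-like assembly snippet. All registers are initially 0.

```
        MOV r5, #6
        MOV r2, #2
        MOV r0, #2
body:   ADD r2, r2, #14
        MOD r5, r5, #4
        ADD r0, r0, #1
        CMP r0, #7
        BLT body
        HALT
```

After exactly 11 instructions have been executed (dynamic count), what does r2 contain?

r5=6
r2=2
r0=2
r2=2+14=16
r5=6%4=2
r0=2+1=3
CMP r0, #7  (cmp 3,7)
BLT body: taken
r2=16+14=30
r5=2%4=2
r0=3+1=4
After step 11: r2 = 30.

30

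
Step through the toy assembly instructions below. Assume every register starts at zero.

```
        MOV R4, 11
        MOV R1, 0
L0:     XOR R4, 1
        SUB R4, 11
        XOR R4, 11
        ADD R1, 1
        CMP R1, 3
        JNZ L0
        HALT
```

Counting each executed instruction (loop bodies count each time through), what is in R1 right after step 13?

MOV R4, 11 → R4=11
MOV R1, 0 → R1=0
XOR R4, 1 → R4=11^1=10
SUB R4, 11 → R4=10-11=-1
XOR R4, 11 → R4=(-1)^11=-12
ADD R1, 1 → R1=0+1=1
CMP R1, 3  (cmp 1,3)
JNZ L0: taken
XOR R4, 1 → R4=(-12)^1=-11
SUB R4, 11 → R4=(-11)-11=-22
XOR R4, 11 → R4=(-22)^11=-31
ADD R1, 1 → R1=1+1=2
CMP R1, 3  (cmp 2,3)
After step 13: R1 = 2.

2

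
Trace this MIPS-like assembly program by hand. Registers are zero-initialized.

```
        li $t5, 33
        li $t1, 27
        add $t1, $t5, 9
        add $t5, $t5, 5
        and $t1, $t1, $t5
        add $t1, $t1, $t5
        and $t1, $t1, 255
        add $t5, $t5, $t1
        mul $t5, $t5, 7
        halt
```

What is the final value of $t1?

72

$t5=33
$t1=27
$t1=33+9=42
$t5=33+5=38
$t1=42&38=34
$t1=34+38=72
$t1=72&255=72
$t5=38+72=110
$t5=110*7=770
halt.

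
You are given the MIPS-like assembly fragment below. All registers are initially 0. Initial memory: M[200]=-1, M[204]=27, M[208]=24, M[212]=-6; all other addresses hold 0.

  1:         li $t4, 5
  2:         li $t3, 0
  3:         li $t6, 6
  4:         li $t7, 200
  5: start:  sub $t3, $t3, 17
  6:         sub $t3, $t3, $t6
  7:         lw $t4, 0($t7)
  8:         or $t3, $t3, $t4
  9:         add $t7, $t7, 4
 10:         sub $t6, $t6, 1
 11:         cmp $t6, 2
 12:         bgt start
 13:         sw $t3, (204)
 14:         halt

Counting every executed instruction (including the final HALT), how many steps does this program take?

li $t4, 5 → $t4=5
li $t3, 0 → $t3=0
li $t6, 6 → $t6=6
li $t7, 200 → $t7=200
sub $t3, $t3, 17 → $t3=0-17=-17
sub $t3, $t3, $t6 → $t3=(-17)-6=-23
lw $t4, 0($t7) → $t4=M[200]=-1
or $t3, $t3, $t4 → $t3=(-23)|(-1)=-1
add $t7, $t7, 4 → $t7=200+4=204
sub $t6, $t6, 1 → $t6=6-1=5
cmp $t6, 2  (cmp 5,2)
bgt start: taken
sub $t3, $t3, 17 → $t3=(-1)-17=-18
sub $t3, $t3, $t6 → $t3=(-18)-5=-23
lw $t4, 0($t7) → $t4=M[204]=27
or $t3, $t3, $t4 → $t3=(-23)|27=-5
add $t7, $t7, 4 → $t7=204+4=208
sub $t6, $t6, 1 → $t6=5-1=4
cmp $t6, 2  (cmp 4,2)
bgt start: taken
sub $t3, $t3, 17 → $t3=(-5)-17=-22
sub $t3, $t3, $t6 → $t3=(-22)-4=-26
lw $t4, 0($t7) → $t4=M[208]=24
or $t3, $t3, $t4 → $t3=(-26)|24=-2
add $t7, $t7, 4 → $t7=208+4=212
sub $t6, $t6, 1 → $t6=4-1=3
cmp $t6, 2  (cmp 3,2)
bgt start: taken
sub $t3, $t3, 17 → $t3=(-2)-17=-19
sub $t3, $t3, $t6 → $t3=(-19)-3=-22
lw $t4, 0($t7) → $t4=M[212]=-6
or $t3, $t3, $t4 → $t3=(-22)|(-6)=-6
add $t7, $t7, 4 → $t7=212+4=216
sub $t6, $t6, 1 → $t6=3-1=2
cmp $t6, 2  (cmp 2,2)
bgt start: not taken
sw $t3, (204) → M[204]=-6
halt.
Total executed instructions: 38.

38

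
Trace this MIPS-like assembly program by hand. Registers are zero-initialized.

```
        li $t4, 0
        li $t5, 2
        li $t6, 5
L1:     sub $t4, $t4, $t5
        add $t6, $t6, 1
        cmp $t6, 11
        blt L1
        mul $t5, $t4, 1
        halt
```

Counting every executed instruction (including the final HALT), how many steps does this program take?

29

after li $t4, 0: $t4=0
after li $t5, 2: $t5=2
after li $t6, 5: $t6=5
after sub $t4, $t4, $t5: $t4=0-2=-2
after add $t6, $t6, 1: $t6=5+1=6
cmp $t6, 11  (cmp 6,11)
blt L1: taken
after sub $t4, $t4, $t5: $t4=(-2)-2=-4
after add $t6, $t6, 1: $t6=6+1=7
cmp $t6, 11  (cmp 7,11)
blt L1: taken
after sub $t4, $t4, $t5: $t4=(-4)-2=-6
after add $t6, $t6, 1: $t6=7+1=8
cmp $t6, 11  (cmp 8,11)
blt L1: taken
after sub $t4, $t4, $t5: $t4=(-6)-2=-8
after add $t6, $t6, 1: $t6=8+1=9
cmp $t6, 11  (cmp 9,11)
blt L1: taken
after sub $t4, $t4, $t5: $t4=(-8)-2=-10
after add $t6, $t6, 1: $t6=9+1=10
cmp $t6, 11  (cmp 10,11)
blt L1: taken
after sub $t4, $t4, $t5: $t4=(-10)-2=-12
after add $t6, $t6, 1: $t6=10+1=11
cmp $t6, 11  (cmp 11,11)
blt L1: not taken
after mul $t5, $t4, 1: $t5=(-12)*1=-12
halt.
Total executed instructions: 29.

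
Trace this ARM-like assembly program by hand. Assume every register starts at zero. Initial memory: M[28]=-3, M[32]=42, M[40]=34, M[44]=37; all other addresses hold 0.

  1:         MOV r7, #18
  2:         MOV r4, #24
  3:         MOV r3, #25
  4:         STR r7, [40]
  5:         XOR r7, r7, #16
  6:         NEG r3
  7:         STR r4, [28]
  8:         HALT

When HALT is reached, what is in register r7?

2

after MOV r7, #18: r7=18
after MOV r4, #24: r4=24
after MOV r3, #25: r3=25
STR r7, [40] → M[40]=18
after XOR r7, r7, #16: r7=18^16=2
after NEG r3: r3=-(25)=-25
STR r4, [28] → M[28]=24
halt.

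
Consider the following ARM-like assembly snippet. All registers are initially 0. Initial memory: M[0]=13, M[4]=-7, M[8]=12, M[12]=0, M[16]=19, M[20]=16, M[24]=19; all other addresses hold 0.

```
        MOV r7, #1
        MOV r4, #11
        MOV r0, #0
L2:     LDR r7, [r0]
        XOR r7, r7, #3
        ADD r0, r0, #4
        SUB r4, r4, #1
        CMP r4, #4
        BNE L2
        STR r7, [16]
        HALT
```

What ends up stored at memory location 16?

16

after MOV r7, #1: r7=1
after MOV r4, #11: r4=11
after MOV r0, #0: r0=0
after LDR r7, [r0]: r7=M[0]=13
after XOR r7, r7, #3: r7=13^3=14
after ADD r0, r0, #4: r0=0+4=4
after SUB r4, r4, #1: r4=11-1=10
CMP r4, #4  (cmp 10,4)
BNE L2: taken
after LDR r7, [r0]: r7=M[4]=-7
after XOR r7, r7, #3: r7=(-7)^3=-6
after ADD r0, r0, #4: r0=4+4=8
after SUB r4, r4, #1: r4=10-1=9
CMP r4, #4  (cmp 9,4)
BNE L2: taken
after LDR r7, [r0]: r7=M[8]=12
after XOR r7, r7, #3: r7=12^3=15
after ADD r0, r0, #4: r0=8+4=12
after SUB r4, r4, #1: r4=9-1=8
CMP r4, #4  (cmp 8,4)
BNE L2: taken
after LDR r7, [r0]: r7=M[12]=0
after XOR r7, r7, #3: r7=0^3=3
after ADD r0, r0, #4: r0=12+4=16
after SUB r4, r4, #1: r4=8-1=7
CMP r4, #4  (cmp 7,4)
BNE L2: taken
after LDR r7, [r0]: r7=M[16]=19
after XOR r7, r7, #3: r7=19^3=16
after ADD r0, r0, #4: r0=16+4=20
after SUB r4, r4, #1: r4=7-1=6
CMP r4, #4  (cmp 6,4)
BNE L2: taken
after LDR r7, [r0]: r7=M[20]=16
after XOR r7, r7, #3: r7=16^3=19
after ADD r0, r0, #4: r0=20+4=24
after SUB r4, r4, #1: r4=6-1=5
CMP r4, #4  (cmp 5,4)
BNE L2: taken
after LDR r7, [r0]: r7=M[24]=19
after XOR r7, r7, #3: r7=19^3=16
after ADD r0, r0, #4: r0=24+4=28
after SUB r4, r4, #1: r4=5-1=4
CMP r4, #4  (cmp 4,4)
BNE L2: not taken
STR r7, [16] → M[16]=16
halt.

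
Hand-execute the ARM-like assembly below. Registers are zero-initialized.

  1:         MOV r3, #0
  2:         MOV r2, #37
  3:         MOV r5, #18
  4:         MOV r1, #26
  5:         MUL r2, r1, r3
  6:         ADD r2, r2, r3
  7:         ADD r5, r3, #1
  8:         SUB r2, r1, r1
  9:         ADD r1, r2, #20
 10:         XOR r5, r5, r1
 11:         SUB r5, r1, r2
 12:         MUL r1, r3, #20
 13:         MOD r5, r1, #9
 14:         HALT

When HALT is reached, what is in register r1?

MOV r3, #0 → r3=0
MOV r2, #37 → r2=37
MOV r5, #18 → r5=18
MOV r1, #26 → r1=26
MUL r2, r1, r3 → r2=26*0=0
ADD r2, r2, r3 → r2=0+0=0
ADD r5, r3, #1 → r5=0+1=1
SUB r2, r1, r1 → r2=26-26=0
ADD r1, r2, #20 → r1=0+20=20
XOR r5, r5, r1 → r5=1^20=21
SUB r5, r1, r2 → r5=20-0=20
MUL r1, r3, #20 → r1=0*20=0
MOD r5, r1, #9 → r5=0%9=0
halt.

0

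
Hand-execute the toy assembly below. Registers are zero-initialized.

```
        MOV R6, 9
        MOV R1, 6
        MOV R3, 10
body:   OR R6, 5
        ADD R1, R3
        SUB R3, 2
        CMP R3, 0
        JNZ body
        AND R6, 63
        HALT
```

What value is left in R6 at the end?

13

MOV R6, 9 → R6=9
MOV R1, 6 → R1=6
MOV R3, 10 → R3=10
OR R6, 5 → R6=9|5=13
ADD R1, R3 → R1=6+10=16
SUB R3, 2 → R3=10-2=8
CMP R3, 0  (cmp 8,0)
JNZ body: taken
OR R6, 5 → R6=13|5=13
ADD R1, R3 → R1=16+8=24
SUB R3, 2 → R3=8-2=6
CMP R3, 0  (cmp 6,0)
JNZ body: taken
OR R6, 5 → R6=13|5=13
ADD R1, R3 → R1=24+6=30
SUB R3, 2 → R3=6-2=4
CMP R3, 0  (cmp 4,0)
JNZ body: taken
OR R6, 5 → R6=13|5=13
ADD R1, R3 → R1=30+4=34
SUB R3, 2 → R3=4-2=2
CMP R3, 0  (cmp 2,0)
JNZ body: taken
OR R6, 5 → R6=13|5=13
ADD R1, R3 → R1=34+2=36
SUB R3, 2 → R3=2-2=0
CMP R3, 0  (cmp 0,0)
JNZ body: not taken
AND R6, 63 → R6=13&63=13
halt.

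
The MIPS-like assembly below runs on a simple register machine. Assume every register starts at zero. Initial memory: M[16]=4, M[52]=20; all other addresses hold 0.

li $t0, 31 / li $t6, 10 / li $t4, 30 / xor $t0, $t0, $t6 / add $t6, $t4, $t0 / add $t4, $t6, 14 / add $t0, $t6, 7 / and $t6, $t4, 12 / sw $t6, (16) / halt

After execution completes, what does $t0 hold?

$t0=31
$t6=10
$t4=30
$t0=31^10=21
$t6=30+21=51
$t4=51+14=65
$t0=51+7=58
$t6=65&12=0
sw $t6, (16) → M[16]=0
halt.

58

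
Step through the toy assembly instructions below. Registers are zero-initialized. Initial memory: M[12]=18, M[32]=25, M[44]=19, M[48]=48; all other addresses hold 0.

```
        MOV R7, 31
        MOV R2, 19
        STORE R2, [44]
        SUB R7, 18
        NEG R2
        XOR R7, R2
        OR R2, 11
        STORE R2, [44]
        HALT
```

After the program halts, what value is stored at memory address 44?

-17

R7=31
R2=19
STORE R2, [44] → M[44]=19
R7=31-18=13
R2=-(19)=-19
R7=13^(-19)=-32
R2=(-19)|11=-17
STORE R2, [44] → M[44]=-17
halt.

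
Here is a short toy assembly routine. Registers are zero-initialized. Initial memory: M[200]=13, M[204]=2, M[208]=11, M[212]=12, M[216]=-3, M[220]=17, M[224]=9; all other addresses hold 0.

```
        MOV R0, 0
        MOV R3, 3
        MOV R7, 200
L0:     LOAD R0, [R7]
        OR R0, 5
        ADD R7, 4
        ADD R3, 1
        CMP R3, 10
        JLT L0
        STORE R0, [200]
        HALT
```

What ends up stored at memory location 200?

after MOV R0, 0: R0=0
after MOV R3, 3: R3=3
after MOV R7, 200: R7=200
after LOAD R0, [R7]: R0=M[200]=13
after OR R0, 5: R0=13|5=13
after ADD R7, 4: R7=200+4=204
after ADD R3, 1: R3=3+1=4
CMP R3, 10  (cmp 4,10)
JLT L0: taken
after LOAD R0, [R7]: R0=M[204]=2
after OR R0, 5: R0=2|5=7
after ADD R7, 4: R7=204+4=208
after ADD R3, 1: R3=4+1=5
CMP R3, 10  (cmp 5,10)
JLT L0: taken
after LOAD R0, [R7]: R0=M[208]=11
after OR R0, 5: R0=11|5=15
after ADD R7, 4: R7=208+4=212
after ADD R3, 1: R3=5+1=6
CMP R3, 10  (cmp 6,10)
JLT L0: taken
after LOAD R0, [R7]: R0=M[212]=12
after OR R0, 5: R0=12|5=13
after ADD R7, 4: R7=212+4=216
after ADD R3, 1: R3=6+1=7
CMP R3, 10  (cmp 7,10)
JLT L0: taken
after LOAD R0, [R7]: R0=M[216]=-3
after OR R0, 5: R0=(-3)|5=-3
after ADD R7, 4: R7=216+4=220
after ADD R3, 1: R3=7+1=8
CMP R3, 10  (cmp 8,10)
JLT L0: taken
after LOAD R0, [R7]: R0=M[220]=17
after OR R0, 5: R0=17|5=21
after ADD R7, 4: R7=220+4=224
after ADD R3, 1: R3=8+1=9
CMP R3, 10  (cmp 9,10)
JLT L0: taken
after LOAD R0, [R7]: R0=M[224]=9
after OR R0, 5: R0=9|5=13
after ADD R7, 4: R7=224+4=228
after ADD R3, 1: R3=9+1=10
CMP R3, 10  (cmp 10,10)
JLT L0: not taken
STORE R0, [200] → M[200]=13
halt.

13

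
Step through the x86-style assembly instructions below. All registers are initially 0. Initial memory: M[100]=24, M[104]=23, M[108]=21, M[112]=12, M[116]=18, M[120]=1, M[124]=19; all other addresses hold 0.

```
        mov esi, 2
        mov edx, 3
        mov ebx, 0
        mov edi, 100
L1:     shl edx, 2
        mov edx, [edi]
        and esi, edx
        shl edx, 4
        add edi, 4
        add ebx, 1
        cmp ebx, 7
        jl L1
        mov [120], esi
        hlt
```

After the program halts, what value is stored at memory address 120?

0

esi=2
edx=3
ebx=0
edi=100
edx=3<<2=12
edx=M[100]=24
esi=2&24=0
edx=24<<4=384
edi=100+4=104
ebx=0+1=1
cmp ebx, 7  (cmp 1,7)
jl L1: taken
edx=384<<2=1536
edx=M[104]=23
esi=0&23=0
edx=23<<4=368
edi=104+4=108
ebx=1+1=2
cmp ebx, 7  (cmp 2,7)
jl L1: taken
edx=368<<2=1472
edx=M[108]=21
esi=0&21=0
edx=21<<4=336
edi=108+4=112
ebx=2+1=3
cmp ebx, 7  (cmp 3,7)
jl L1: taken
edx=336<<2=1344
edx=M[112]=12
esi=0&12=0
edx=12<<4=192
edi=112+4=116
ebx=3+1=4
cmp ebx, 7  (cmp 4,7)
jl L1: taken
edx=192<<2=768
edx=M[116]=18
esi=0&18=0
edx=18<<4=288
edi=116+4=120
ebx=4+1=5
cmp ebx, 7  (cmp 5,7)
jl L1: taken
edx=288<<2=1152
edx=M[120]=1
esi=0&1=0
edx=1<<4=16
edi=120+4=124
ebx=5+1=6
cmp ebx, 7  (cmp 6,7)
jl L1: taken
edx=16<<2=64
edx=M[124]=19
esi=0&19=0
edx=19<<4=304
edi=124+4=128
ebx=6+1=7
cmp ebx, 7  (cmp 7,7)
jl L1: not taken
mov [120], esi → M[120]=0
halt.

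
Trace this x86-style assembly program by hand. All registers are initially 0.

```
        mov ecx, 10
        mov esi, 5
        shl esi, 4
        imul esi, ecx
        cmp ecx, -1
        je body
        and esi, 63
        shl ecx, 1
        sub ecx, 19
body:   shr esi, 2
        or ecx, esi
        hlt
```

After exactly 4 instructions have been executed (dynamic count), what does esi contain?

800

ecx=10
esi=5
esi=5<<4=80
esi=80*10=800
After step 4: esi = 800.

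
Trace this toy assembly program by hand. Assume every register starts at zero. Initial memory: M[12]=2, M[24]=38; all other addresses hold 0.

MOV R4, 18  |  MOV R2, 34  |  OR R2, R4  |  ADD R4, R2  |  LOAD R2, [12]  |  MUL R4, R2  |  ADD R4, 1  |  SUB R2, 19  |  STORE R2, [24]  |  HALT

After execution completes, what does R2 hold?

MOV R4, 18 → R4=18
MOV R2, 34 → R2=34
OR R2, R4 → R2=34|18=50
ADD R4, R2 → R4=18+50=68
LOAD R2, [12] → R2=M[12]=2
MUL R4, R2 → R4=68*2=136
ADD R4, 1 → R4=136+1=137
SUB R2, 19 → R2=2-19=-17
STORE R2, [24] → M[24]=-17
halt.

-17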